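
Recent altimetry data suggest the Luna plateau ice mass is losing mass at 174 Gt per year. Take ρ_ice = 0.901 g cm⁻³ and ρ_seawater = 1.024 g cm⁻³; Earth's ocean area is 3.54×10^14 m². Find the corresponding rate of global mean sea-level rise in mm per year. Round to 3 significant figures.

≈ 0.480 mm/yr

ρ_w = 1.024 g cm⁻³ = 1024 kg m⁻³. Annual water volume added = 174 Gt / ρ_w = 1.740×10^14 kg / 1024 kg m⁻³ = 1.699×10^11 m³.
Δh per year = 1.699×10^11 / 3.54×10^14 = 4.80×10^-4 m = 0.480 mm.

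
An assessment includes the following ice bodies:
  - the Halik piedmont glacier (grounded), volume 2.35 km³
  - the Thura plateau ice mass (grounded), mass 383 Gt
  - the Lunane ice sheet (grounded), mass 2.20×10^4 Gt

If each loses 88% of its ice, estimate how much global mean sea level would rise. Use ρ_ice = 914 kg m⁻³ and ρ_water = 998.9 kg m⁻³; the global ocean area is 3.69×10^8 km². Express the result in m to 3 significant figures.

Halik: 0.88 × 2.35 km³ × (914/998.9) = 1.892 km³ of water.
Thura: 0.88 × 383 Gt = 3.370×10^14 kg; dividing by ρ_w = 998.9 kg m⁻³ gives 3.374×10^11 m³ of water.
Lunane: 0.88 × 2.20×10^4 Gt = 1.936×10^16 kg; dividing by ρ_w = 998.9 kg m⁻³ gives 1.938×10^13 m³ of water.
Total added water ≈ 1.972×10^13 m³ over 3.69×10^14 m² → Δh = 0.0534 m.

≈ 0.0534 m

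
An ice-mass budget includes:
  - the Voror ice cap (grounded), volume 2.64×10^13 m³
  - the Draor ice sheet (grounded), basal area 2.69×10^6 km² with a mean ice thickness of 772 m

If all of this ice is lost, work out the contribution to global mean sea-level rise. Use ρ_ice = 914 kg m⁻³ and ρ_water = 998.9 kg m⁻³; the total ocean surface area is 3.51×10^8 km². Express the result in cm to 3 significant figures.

≈ 548 cm

Voror: 2.64×10^13 m³ × (914/998.9) = 2.416×10^13 m³ of water.
Draor: ice volume = 2.69×10^6 km² × 772 m = 2.077×10^6 km³; 2.077×10^6 × (914/998.9) = 1.900×10^6 km³ of water.
Total added water ≈ 1.924×10^15 m³ over 3.51×10^14 m² → Δh = 5.48 m = 548 cm.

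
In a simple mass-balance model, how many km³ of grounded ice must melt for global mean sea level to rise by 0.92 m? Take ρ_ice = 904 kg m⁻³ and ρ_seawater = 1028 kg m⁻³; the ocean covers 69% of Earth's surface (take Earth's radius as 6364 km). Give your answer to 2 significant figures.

≈ 3.7×10^5 km³

Required water volume = Δh × A = 0.92 m × 3.51×10^14 m² = 3.231×10^14 m³ = 3.231×10^5 km³.
Ice volume = water volume × ρ_w/ρ_ice = 3.231×10^5 × 1028/904 = 3.7×10^5 km³.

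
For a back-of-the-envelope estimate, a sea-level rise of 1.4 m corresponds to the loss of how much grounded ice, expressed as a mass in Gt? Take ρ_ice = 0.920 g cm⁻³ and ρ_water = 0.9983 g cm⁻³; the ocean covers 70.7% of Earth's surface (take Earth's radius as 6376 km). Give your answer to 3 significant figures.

Required water volume = Δh × A = 1.4 m × 3.61×10^14 m² = 5.057×10^14 m³.
ρ_w = 0.9983 g cm⁻³ = 998.3 kg m⁻³, so the mass of water = 5.057×10^14 m³ × 998.3 kg m⁻³ = 5.048×10^17 kg = 5.05×10^5 Gt (and the same mass of ice, by conservation).

≈ 5.05×10^5 Gt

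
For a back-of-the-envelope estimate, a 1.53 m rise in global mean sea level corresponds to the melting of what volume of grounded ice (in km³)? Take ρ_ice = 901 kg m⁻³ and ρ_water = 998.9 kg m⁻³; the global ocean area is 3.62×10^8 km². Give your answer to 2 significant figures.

≈ 6.1×10^5 km³

Required water volume = Δh × A = 1.53 m × 3.62×10^14 m² = 5.539×10^14 m³ = 5.539×10^5 km³.
Ice volume = water volume × ρ_w/ρ_ice = 5.539×10^5 × 998.9/901 = 6.1×10^5 km³.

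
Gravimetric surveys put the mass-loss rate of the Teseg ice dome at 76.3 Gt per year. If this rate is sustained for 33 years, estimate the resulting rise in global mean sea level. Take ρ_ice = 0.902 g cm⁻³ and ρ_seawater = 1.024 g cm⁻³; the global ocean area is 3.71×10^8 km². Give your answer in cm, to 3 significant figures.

Total mass lost = 76.3 Gt/yr × 33 yr = 2518 Gt = 2.518×10^15 kg.
ρ_w = 1.024 g cm⁻³ = 1024 kg m⁻³, so water volume = 2.518×10^15 / 1024 = 2.459×10^12 m³.
Δh = 2.459×10^12 / 3.71×10^14 = 6.63×10^-3 m = 0.663 cm.

≈ 0.663 cm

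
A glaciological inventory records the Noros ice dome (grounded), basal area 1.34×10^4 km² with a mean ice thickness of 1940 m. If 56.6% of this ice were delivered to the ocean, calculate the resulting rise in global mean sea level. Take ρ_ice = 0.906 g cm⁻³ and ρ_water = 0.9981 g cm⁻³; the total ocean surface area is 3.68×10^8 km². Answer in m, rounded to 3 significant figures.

Noros: ice volume = 1.34×10^4 km² × 1940 m = 2.600×10^4 km³; 0.566 × 2.600×10^4 × (906/998.1) = 1.336×10^4 km³ of water.
Spread over 3.68×10^14 m² of ocean, Δh = 1.336×10^13 / 3.68×10^14 = 0.0363 m.

≈ 0.0363 m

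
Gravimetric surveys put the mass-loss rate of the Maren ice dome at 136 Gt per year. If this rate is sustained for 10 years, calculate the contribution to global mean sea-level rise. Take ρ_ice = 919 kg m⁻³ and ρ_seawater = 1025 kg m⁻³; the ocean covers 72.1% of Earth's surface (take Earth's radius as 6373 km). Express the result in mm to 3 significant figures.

Total mass lost = 136 Gt/yr × 10 yr = 1360 Gt = 1.360×10^15 kg.
ρ_w = 1025 kg m⁻³, so water volume = 1.360×10^15 / 1025 = 1.327×10^12 m³.
Δh = 1.327×10^12 / 3.68×10^14 = 3.61×10^-3 m = 3.61 mm.

≈ 3.61 mm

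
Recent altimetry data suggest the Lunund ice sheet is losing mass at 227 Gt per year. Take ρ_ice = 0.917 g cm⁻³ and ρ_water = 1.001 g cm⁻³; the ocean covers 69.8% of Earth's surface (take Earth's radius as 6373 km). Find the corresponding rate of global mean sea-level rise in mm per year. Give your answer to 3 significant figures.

≈ 0.637 mm/yr

ρ_w = 1.001 g cm⁻³ = 1001 kg m⁻³. Annual water volume added = 227 Gt / ρ_w = 2.270×10^14 kg / 1001 kg m⁻³ = 2.268×10^11 m³.
Δh per year = 2.268×10^11 / 3.56×10^14 = 6.37×10^-4 m = 0.637 mm.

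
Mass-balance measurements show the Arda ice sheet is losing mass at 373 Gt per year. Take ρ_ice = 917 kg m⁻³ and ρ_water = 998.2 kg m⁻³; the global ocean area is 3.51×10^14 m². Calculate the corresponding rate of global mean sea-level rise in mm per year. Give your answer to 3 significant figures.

≈ 1.06 mm/yr

ρ_w = 998.2 kg m⁻³. Annual water volume added = 373 Gt / ρ_w = 3.730×10^14 kg / 998.2 kg m⁻³ = 3.737×10^11 m³.
Δh per year = 3.737×10^11 / 3.51×10^14 = 1.06×10^-3 m = 1.06 mm.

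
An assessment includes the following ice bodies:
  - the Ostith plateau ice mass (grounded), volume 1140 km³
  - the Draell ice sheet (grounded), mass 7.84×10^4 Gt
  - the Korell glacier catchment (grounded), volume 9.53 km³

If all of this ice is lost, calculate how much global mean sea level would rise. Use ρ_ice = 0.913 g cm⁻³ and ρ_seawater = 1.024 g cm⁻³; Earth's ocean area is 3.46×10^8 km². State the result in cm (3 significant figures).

≈ 22.4 cm

Ostith: 1140 km³ × (913/1024) = 1016 km³ of water.
Draell: 7.84×10^4 Gt = 7.840×10^16 kg; dividing by ρ_w = 1.024 g cm⁻³ = 1024 kg m⁻³ gives 7.656×10^13 m³ of water.
Korell: 9.53 km³ × (913/1024) = 8.497 km³ of water.
Total added water ≈ 7.759×10^13 m³ over 3.46×10^14 m² → Δh = 0.224 m = 22.4 cm.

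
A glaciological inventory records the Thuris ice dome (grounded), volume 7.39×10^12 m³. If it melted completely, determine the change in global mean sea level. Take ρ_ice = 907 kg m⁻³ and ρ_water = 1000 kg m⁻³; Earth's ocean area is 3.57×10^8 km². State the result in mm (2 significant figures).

Thuris: 7.39×10^12 m³ × (907/1000) = 6.703×10^12 m³ of water.
Spread over 3.57×10^14 m² of ocean, Δh = 6.703×10^12 / 3.57×10^14 = 0.0188 m = 19 mm.

≈ 19 mm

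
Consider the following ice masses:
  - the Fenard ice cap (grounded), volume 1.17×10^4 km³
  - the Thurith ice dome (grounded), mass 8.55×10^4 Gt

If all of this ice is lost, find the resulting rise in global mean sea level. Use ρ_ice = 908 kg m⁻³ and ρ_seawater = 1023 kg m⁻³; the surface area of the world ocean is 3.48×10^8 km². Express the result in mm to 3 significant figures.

≈ 270 mm

Fenard: 1.17×10^4 km³ × (908/1023) = 1.038×10^4 km³ of water.
Thurith: 8.55×10^4 Gt = 8.550×10^16 kg; dividing by ρ_w = 1023 kg m⁻³ gives 8.358×10^13 m³ of water.
Total added water ≈ 9.396×10^13 m³ over 3.48×10^14 m² → Δh = 0.270 m = 270 mm.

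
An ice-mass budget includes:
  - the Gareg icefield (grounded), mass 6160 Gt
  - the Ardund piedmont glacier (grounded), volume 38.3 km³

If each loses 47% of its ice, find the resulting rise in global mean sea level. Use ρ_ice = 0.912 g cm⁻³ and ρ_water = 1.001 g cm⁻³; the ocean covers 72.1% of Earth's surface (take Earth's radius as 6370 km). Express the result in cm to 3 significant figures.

≈ 0.791 cm

Gareg: 0.47 × 6160 Gt = 2.895×10^15 kg; dividing by ρ_w = 1.001 g cm⁻³ = 1001 kg m⁻³ gives 2.892×10^12 m³ of water.
Ardund: 0.47 × 38.3 km³ × (912/1001) = 16.40 km³ of water.
Total added water ≈ 2.909×10^12 m³ over 3.68×10^14 m² → Δh = 7.91×10^-3 m = 0.791 cm.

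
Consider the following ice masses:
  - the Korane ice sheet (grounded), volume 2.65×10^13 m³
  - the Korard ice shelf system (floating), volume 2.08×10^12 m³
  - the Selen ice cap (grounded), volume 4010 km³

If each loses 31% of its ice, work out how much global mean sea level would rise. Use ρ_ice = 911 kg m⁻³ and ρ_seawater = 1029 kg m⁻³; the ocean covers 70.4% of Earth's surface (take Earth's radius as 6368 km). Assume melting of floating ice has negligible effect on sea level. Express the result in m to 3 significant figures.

≈ 0.0233 m

Korane: 0.31 × 2.65×10^13 m³ × (911/1029) = 7.273×10^12 m³ of water.
The Korard ice shelf system is floating and already displaces its own weight of water, so its melt adds essentially nothing to sea level.
Selen: 0.31 × 4010 km³ × (911/1029) = 1101 km³ of water.
Total added water ≈ 8.373×10^12 m³ over 3.59×10^14 m² → Δh = 0.0233 m.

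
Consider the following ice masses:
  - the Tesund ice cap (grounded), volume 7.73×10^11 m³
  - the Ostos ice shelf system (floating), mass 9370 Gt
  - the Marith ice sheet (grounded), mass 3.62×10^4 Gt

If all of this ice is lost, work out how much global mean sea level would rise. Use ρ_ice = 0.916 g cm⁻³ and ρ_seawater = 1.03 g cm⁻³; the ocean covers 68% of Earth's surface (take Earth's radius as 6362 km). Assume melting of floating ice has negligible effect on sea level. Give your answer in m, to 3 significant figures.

≈ 0.104 m

Tesund: 7.73×10^11 m³ × (916/1030) = 6.874×10^11 m³ of water.
The Ostos ice shelf system is floating and already displaces its own weight of water, so its melt adds essentially nothing to sea level.
Marith: 3.62×10^4 Gt = 3.620×10^16 kg; dividing by ρ_w = 1.03 g cm⁻³ = 1030 kg m⁻³ gives 3.515×10^13 m³ of water.
Total added water ≈ 3.583×10^13 m³ over 3.46×10^14 m² → Δh = 0.104 m.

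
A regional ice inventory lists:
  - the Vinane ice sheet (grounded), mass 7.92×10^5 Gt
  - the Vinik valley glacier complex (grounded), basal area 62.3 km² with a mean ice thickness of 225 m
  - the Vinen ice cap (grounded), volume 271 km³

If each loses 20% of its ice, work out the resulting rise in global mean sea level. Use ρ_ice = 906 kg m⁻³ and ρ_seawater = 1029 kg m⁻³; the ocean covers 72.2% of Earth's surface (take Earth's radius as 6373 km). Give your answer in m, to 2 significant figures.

Vinane: 0.2 × 7.92×10^5 Gt = 1.584×10^17 kg; dividing by ρ_w = 1029 kg m⁻³ gives 1.539×10^14 m³ of water.
Vinik: ice volume = 62.3 km² × 225 m = 14.02 km³; 0.2 × 14.02 × (906/1029) = 2.468 km³ of water.
Vinen: 0.2 × 271 km³ × (906/1029) = 47.72 km³ of water.
Total added water ≈ 1.540×10^14 m³ over 3.68×10^14 m² → Δh = 0.418 m.

≈ 0.42 m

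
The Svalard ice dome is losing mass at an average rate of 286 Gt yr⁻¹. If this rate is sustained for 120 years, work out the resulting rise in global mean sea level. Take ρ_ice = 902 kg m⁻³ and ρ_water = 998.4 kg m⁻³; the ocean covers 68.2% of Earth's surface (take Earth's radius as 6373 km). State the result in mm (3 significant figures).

≈ 98.8 mm

Total mass lost = 286 Gt/yr × 120 yr = 3.432×10^4 Gt = 3.432×10^16 kg.
ρ_w = 998.4 kg m⁻³, so water volume = 3.432×10^16 / 998.4 = 3.438×10^13 m³.
Δh = 3.438×10^13 / 3.48×10^14 = 0.0988 m = 98.8 mm.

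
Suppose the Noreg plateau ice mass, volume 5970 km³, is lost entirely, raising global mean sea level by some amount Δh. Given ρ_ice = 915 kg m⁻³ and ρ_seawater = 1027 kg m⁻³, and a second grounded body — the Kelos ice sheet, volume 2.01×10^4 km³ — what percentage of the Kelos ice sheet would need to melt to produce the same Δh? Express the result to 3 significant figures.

≈ 29.7 %

Equal sea-level rise means equal mass of meltwater, i.e. equal mass of ice lost.
Ice mass of Noreg: 5.463×10^15 kg; ice mass of Kelos: 1.839×10^16 kg.
Fraction required = 5.463×10^15 / 1.839×10^16 = 0.297 → 29.7 %.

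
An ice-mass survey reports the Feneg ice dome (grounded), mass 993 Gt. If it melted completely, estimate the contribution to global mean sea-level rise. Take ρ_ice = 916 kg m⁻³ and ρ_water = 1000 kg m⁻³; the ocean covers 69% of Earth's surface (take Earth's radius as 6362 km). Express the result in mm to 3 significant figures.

≈ 2.83 mm

Feneg: 993 Gt = 9.930×10^14 kg; dividing by ρ_w = 1000 kg m⁻³ gives 9.930×10^11 m³ of water.
Spread over 3.51×10^14 m² of ocean, Δh = 9.930×10^11 / 3.51×10^14 = 2.83×10^-3 m = 2.83 mm.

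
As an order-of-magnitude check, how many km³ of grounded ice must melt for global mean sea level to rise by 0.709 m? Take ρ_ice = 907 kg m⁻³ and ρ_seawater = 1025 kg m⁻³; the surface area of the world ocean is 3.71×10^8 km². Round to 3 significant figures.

Required water volume = Δh × A = 0.709 m × 3.71×10^14 m² = 2.630×10^14 m³ = 2.630×10^5 km³.
Ice volume = water volume × ρ_w/ρ_ice = 2.630×10^5 × 1025/907 = 2.97×10^5 km³.

≈ 2.97×10^5 km³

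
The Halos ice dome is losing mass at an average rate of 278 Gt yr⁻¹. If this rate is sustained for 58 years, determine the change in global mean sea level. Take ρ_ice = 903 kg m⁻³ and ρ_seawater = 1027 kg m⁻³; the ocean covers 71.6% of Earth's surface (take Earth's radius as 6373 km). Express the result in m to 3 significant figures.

Total mass lost = 278 Gt/yr × 58 yr = 1.612×10^4 Gt = 1.612×10^16 kg.
ρ_w = 1027 kg m⁻³, so water volume = 1.612×10^16 / 1027 = 1.570×10^13 m³.
Δh = 1.570×10^13 / 3.65×10^14 = 0.0430 m.

≈ 0.0430 m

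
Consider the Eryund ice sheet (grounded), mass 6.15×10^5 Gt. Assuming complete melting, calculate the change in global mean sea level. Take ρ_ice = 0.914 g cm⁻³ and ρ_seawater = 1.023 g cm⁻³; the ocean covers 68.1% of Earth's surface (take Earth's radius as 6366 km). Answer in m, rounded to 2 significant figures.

≈ 1.7 m

Eryund: 6.15×10^5 Gt = 6.150×10^17 kg; dividing by ρ_w = 1.023 g cm⁻³ = 1023 kg m⁻³ gives 6.012×10^14 m³ of water.
Spread over 3.47×10^14 m² of ocean, Δh = 6.012×10^14 / 3.47×10^14 = 1.73 m.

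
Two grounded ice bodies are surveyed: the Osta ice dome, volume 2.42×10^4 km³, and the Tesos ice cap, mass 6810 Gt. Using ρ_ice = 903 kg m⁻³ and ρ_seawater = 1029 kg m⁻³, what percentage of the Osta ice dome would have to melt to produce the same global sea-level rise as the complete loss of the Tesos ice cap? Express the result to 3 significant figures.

Equal sea-level rise means equal mass of meltwater, i.e. equal mass of ice lost.
Ice mass of Tesos: 6.810×10^15 kg; ice mass of Osta: 2.185×10^16 kg.
Fraction required = 6.810×10^15 / 2.185×10^16 = 0.312 → 31.2 %.

≈ 31.2 %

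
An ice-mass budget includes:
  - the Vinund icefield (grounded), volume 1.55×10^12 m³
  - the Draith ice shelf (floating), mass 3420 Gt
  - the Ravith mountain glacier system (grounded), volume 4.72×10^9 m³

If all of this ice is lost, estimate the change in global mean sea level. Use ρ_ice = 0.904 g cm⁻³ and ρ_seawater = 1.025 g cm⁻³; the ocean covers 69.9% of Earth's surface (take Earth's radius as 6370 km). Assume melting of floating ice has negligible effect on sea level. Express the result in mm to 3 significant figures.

Vinund: 1.55×10^12 m³ × (904/1025) = 1.367×10^12 m³ of water.
The Draith ice shelf is floating and already displaces its own weight of water, so its melt adds essentially nothing to sea level.
Ravith: 4.72×10^9 m³ × (904/1025) = 4.163×10^9 m³ of water.
Total added water ≈ 1.371×10^12 m³ over 3.56×10^14 m² → Δh = 3.85×10^-3 m = 3.85 mm.

≈ 3.85 mm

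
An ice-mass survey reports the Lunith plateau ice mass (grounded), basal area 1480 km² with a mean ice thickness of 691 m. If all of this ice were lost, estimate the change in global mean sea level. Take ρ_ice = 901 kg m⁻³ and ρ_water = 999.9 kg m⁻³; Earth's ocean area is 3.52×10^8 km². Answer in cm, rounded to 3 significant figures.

≈ 0.262 cm

Lunith: ice volume = 1480 km² × 691 m = 1023 km³; 1023 × (901/999.9) = 921.5 km³ of water.
Spread over 3.52×10^14 m² of ocean, Δh = 9.215×10^11 / 3.52×10^14 = 2.62×10^-3 m = 0.262 cm.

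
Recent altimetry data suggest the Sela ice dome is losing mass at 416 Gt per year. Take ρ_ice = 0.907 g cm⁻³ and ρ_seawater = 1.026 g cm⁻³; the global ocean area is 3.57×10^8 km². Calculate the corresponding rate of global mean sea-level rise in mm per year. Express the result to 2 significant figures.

≈ 1.1 mm/yr

ρ_w = 1.026 g cm⁻³ = 1026 kg m⁻³. Annual water volume added = 416 Gt / ρ_w = 4.160×10^14 kg / 1026 kg m⁻³ = 4.055×10^11 m³.
Δh per year = 4.055×10^11 / 3.57×10^14 = 1.14×10^-3 m = 1.1 mm.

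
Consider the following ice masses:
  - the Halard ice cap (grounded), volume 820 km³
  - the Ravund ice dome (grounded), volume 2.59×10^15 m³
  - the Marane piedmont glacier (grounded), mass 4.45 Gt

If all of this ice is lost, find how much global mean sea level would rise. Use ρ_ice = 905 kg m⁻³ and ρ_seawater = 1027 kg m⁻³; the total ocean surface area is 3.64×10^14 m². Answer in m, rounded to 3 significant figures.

Halard: 820 km³ × (905/1027) = 722.6 km³ of water.
Ravund: 2.59×10^15 m³ × (905/1027) = 2.282×10^15 m³ of water.
Marane: 4.45 Gt = 4.450×10^12 kg; dividing by ρ_w = 1027 kg m⁻³ gives 4.333×10^9 m³ of water.
Total added water ≈ 2.283×10^15 m³ over 3.64×10^14 m² → Δh = 6.27 m.

≈ 6.27 m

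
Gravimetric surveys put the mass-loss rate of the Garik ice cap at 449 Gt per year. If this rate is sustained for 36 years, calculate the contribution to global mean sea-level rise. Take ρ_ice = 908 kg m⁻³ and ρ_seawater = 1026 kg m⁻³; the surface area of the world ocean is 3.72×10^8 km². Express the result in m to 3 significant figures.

Total mass lost = 449 Gt/yr × 36 yr = 1.616×10^4 Gt = 1.616×10^16 kg.
ρ_w = 1026 kg m⁻³, so water volume = 1.616×10^16 / 1026 = 1.575×10^13 m³.
Δh = 1.575×10^13 / 3.72×10^14 = 0.0424 m.

≈ 0.0424 m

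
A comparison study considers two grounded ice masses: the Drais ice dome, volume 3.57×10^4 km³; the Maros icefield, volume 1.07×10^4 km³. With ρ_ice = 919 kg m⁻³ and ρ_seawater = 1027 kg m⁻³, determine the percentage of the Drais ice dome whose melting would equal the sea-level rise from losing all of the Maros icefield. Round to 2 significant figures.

≈ 30 %

Equal sea-level rise means equal mass of meltwater, i.e. equal mass of ice lost.
Ice mass of Maros: 9.833×10^15 kg; ice mass of Drais: 3.281×10^16 kg.
Fraction required = 9.833×10^15 / 3.281×10^16 = 0.300 → 30 %.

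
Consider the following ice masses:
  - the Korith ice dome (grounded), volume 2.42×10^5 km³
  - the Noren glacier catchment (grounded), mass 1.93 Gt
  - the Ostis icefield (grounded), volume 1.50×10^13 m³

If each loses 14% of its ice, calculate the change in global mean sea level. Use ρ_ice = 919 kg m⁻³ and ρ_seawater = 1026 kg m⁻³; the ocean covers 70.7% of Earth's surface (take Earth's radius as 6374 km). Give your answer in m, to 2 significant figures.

Korith: 0.14 × 2.42×10^5 km³ × (919/1026) = 3.035×10^4 km³ of water.
Noren: 0.14 × 1.93 Gt = 2.702×10^11 kg; dividing by ρ_w = 1026 kg m⁻³ gives 2.634×10^8 m³ of water.
Ostis: 0.14 × 1.50×10^13 m³ × (919/1026) = 1.881×10^12 m³ of water.
Total added water ≈ 3.223×10^13 m³ over 3.61×10^14 m² → Δh = 0.0893 m.

≈ 0.089 m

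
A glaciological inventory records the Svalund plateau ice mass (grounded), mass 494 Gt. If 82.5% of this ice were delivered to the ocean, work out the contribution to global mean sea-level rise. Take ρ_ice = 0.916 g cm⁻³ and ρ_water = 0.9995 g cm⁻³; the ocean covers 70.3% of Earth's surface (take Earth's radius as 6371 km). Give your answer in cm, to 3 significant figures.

≈ 0.114 cm

Svalund: 0.825 × 494 Gt = 4.075×10^14 kg; dividing by ρ_w = 0.9995 g cm⁻³ = 999.5 kg m⁻³ gives 4.078×10^11 m³ of water.
Spread over 3.59×10^14 m² of ocean, Δh = 4.078×10^11 / 3.59×10^14 = 1.14×10^-3 m = 0.114 cm.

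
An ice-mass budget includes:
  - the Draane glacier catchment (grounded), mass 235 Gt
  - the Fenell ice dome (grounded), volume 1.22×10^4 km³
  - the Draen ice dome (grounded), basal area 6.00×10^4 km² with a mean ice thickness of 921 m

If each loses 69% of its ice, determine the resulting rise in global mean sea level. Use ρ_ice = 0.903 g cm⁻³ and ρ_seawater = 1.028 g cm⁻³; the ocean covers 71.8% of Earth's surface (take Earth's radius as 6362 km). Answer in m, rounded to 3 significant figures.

≈ 0.112 m

Draane: 0.69 × 235 Gt = 1.621×10^14 kg; dividing by ρ_w = 1.028 g cm⁻³ = 1028 kg m⁻³ gives 1.577×10^11 m³ of water.
Fenell: 0.69 × 1.22×10^4 km³ × (903/1028) = 7394 km³ of water.
Draen: ice volume = 6.00×10^4 km² × 921 m = 5.526×10^4 km³; 0.69 × 5.526×10^4 × (903/1028) = 3.349×10^4 km³ of water.
Total added water ≈ 4.105×10^13 m³ over 3.65×10^14 m² → Δh = 0.112 m.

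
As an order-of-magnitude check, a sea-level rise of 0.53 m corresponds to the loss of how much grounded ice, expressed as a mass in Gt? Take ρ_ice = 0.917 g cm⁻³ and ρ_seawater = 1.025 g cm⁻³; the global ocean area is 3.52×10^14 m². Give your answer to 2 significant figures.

Required water volume = Δh × A = 0.53 m × 3.52×10^14 m² = 1.866×10^14 m³.
ρ_w = 1.025 g cm⁻³ = 1025 kg m⁻³, so the mass of water = 1.866×10^14 m³ × 1025 kg m⁻³ = 1.912×10^17 kg = 1.9×10^5 Gt (and the same mass of ice, by conservation).

≈ 1.9×10^5 Gt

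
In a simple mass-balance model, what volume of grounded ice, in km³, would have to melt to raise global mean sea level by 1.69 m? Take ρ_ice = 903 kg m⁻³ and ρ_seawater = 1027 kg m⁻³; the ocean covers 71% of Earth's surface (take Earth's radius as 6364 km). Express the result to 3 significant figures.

Required water volume = Δh × A = 1.69 m × 3.61×10^14 m² = 6.107×10^14 m³ = 6.107×10^5 km³.
Ice volume = water volume × ρ_w/ρ_ice = 6.107×10^5 × 1027/903 = 6.95×10^5 km³.

≈ 6.95×10^5 km³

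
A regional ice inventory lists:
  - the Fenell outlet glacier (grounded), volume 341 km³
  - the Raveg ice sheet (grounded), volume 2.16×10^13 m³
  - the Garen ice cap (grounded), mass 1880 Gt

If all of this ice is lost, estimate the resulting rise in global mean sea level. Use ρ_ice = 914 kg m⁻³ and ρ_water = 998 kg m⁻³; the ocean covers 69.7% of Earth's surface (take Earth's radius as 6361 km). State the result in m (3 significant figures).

Fenell: 341 km³ × (914/998) = 312.3 km³ of water.
Raveg: 2.16×10^13 m³ × (914/998) = 1.978×10^13 m³ of water.
Garen: 1880 Gt = 1.880×10^15 kg; dividing by ρ_w = 998 kg m⁻³ gives 1.884×10^12 m³ of water.
Total added water ≈ 2.198×10^13 m³ over 3.54×10^14 m² → Δh = 0.0620 m.

≈ 0.0620 m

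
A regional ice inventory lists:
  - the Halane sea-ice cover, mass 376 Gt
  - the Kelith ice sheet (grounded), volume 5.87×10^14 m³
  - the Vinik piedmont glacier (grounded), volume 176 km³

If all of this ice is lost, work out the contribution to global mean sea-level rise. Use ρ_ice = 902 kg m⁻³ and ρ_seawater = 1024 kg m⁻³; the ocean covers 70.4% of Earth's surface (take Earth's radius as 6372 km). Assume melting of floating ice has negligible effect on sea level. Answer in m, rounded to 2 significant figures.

≈ 1.4 m

The Halane sea-ice cover is floating and already displaces its own weight of water, so its melt adds essentially nothing to sea level.
Kelith: 5.87×10^14 m³ × (902/1024) = 5.171×10^14 m³ of water.
Vinik: 176 km³ × (902/1024) = 155.0 km³ of water.
Total added water ≈ 5.172×10^14 m³ over 3.59×10^14 m² → Δh = 1.44 m.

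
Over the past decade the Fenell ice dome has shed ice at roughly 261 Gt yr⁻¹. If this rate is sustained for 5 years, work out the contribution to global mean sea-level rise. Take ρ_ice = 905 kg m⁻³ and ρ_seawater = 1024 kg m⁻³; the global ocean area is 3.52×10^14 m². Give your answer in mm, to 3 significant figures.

Total mass lost = 261 Gt/yr × 5 yr = 1305 Gt = 1.305×10^15 kg.
ρ_w = 1024 kg m⁻³, so water volume = 1.305×10^15 / 1024 = 1.274×10^12 m³.
Δh = 1.274×10^12 / 3.52×10^14 = 3.62×10^-3 m = 3.62 mm.

≈ 3.62 mm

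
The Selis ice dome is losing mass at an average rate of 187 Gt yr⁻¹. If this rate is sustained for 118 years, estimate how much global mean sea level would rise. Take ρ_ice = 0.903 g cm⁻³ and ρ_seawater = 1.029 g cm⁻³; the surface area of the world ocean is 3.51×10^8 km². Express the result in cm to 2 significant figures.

≈ 6.1 cm

Total mass lost = 187 Gt/yr × 118 yr = 2.207×10^4 Gt = 2.207×10^16 kg.
ρ_w = 1.029 g cm⁻³ = 1029 kg m⁻³, so water volume = 2.207×10^16 / 1029 = 2.144×10^13 m³.
Δh = 2.144×10^13 / 3.51×10^14 = 0.0611 m = 6.1 cm.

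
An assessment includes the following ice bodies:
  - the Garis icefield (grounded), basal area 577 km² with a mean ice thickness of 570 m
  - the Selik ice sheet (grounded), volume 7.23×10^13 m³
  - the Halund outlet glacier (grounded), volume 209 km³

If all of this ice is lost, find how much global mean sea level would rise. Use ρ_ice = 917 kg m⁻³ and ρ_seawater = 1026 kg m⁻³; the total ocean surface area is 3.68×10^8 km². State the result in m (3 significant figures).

Garis: ice volume = 577 km² × 570 m = 328.9 km³; 328.9 × (917/1026) = 293.9 km³ of water.
Selik: 7.23×10^13 m³ × (917/1026) = 6.462×10^13 m³ of water.
Halund: 209 km³ × (917/1026) = 186.8 km³ of water.
Total added water ≈ 6.510×10^13 m³ over 3.68×10^14 m² → Δh = 0.177 m.

≈ 0.177 m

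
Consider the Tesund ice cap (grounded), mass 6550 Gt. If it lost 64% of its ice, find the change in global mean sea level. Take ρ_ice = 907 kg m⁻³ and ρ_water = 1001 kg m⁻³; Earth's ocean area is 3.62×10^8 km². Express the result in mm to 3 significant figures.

≈ 11.6 mm

Tesund: 0.64 × 6550 Gt = 4.192×10^15 kg; dividing by ρ_w = 1001 kg m⁻³ gives 4.188×10^12 m³ of water.
Spread over 3.62×10^14 m² of ocean, Δh = 4.188×10^12 / 3.62×10^14 = 0.0116 m = 11.6 mm.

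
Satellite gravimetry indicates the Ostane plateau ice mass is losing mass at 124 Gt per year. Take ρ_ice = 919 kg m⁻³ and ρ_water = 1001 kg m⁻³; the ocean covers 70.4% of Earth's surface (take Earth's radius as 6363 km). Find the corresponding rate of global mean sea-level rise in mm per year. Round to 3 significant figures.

ρ_w = 1001 kg m⁻³. Annual water volume added = 124 Gt / ρ_w = 1.240×10^14 kg / 1001 kg m⁻³ = 1.239×10^11 m³.
Δh per year = 1.239×10^11 / 3.58×10^14 = 3.46×10^-4 m = 0.346 mm.

≈ 0.346 mm/yr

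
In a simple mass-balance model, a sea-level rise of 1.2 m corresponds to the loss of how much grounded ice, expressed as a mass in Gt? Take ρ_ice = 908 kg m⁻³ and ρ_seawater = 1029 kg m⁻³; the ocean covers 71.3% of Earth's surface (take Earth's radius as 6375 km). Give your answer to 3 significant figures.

Required water volume = Δh × A = 1.2 m × 3.64×10^14 m² = 4.370×10^14 m³.
ρ_w = 1029 kg m⁻³, so the mass of water = 4.370×10^14 m³ × 1029 kg m⁻³ = 4.496×10^17 kg = 4.50×10^5 Gt (and the same mass of ice, by conservation).

≈ 4.50×10^5 Gt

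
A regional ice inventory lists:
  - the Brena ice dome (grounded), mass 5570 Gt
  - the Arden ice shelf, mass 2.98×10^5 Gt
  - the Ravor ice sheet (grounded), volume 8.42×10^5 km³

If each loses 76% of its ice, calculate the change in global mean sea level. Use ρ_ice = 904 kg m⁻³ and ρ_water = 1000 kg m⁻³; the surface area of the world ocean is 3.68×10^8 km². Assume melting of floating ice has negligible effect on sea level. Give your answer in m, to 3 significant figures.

≈ 1.58 m

Brena: 0.76 × 5570 Gt = 4.233×10^15 kg; dividing by ρ_w = 1000 kg m⁻³ gives 4.233×10^12 m³ of water.
The Arden ice shelf is floating and already displaces its own weight of water, so its melt adds essentially nothing to sea level.
Ravor: 0.76 × 8.42×10^5 km³ × (904/1000) = 5.785×10^5 km³ of water.
Total added water ≈ 5.827×10^14 m³ over 3.68×10^14 m² → Δh = 1.58 m.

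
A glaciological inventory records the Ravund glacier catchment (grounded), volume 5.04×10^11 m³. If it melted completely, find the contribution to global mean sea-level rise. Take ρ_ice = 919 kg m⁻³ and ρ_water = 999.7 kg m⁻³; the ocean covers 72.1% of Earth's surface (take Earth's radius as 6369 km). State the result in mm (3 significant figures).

Ravund: 5.04×10^11 m³ × (919/999.7) = 4.633×10^11 m³ of water.
Spread over 3.68×10^14 m² of ocean, Δh = 4.633×10^11 / 3.68×10^14 = 1.26×10^-3 m = 1.26 mm.

≈ 1.26 mm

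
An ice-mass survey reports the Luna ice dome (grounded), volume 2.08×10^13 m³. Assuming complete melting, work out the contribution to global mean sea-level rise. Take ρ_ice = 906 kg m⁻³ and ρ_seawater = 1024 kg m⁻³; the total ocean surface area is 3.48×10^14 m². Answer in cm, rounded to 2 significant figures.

≈ 5.3 cm

Luna: 2.08×10^13 m³ × (906/1024) = 1.840×10^13 m³ of water.
Spread over 3.48×10^14 m² of ocean, Δh = 1.840×10^13 / 3.48×10^14 = 0.0529 m = 5.3 cm.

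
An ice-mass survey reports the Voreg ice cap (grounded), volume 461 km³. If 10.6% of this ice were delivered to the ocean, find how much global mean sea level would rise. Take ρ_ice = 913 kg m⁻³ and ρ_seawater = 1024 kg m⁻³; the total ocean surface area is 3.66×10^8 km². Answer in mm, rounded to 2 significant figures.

≈ 0.12 mm

Voreg: 0.106 × 461 km³ × (913/1024) = 43.57 km³ of water.
Spread over 3.66×10^14 m² of ocean, Δh = 4.357×10^10 / 3.66×10^14 = 1.19×10^-4 m = 0.12 mm.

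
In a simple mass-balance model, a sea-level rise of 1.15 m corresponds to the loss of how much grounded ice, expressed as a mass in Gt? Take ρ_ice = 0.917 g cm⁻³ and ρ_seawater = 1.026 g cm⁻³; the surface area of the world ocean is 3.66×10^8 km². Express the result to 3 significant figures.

Required water volume = Δh × A = 1.15 m × 3.66×10^14 m² = 4.209×10^14 m³.
ρ_w = 1.026 g cm⁻³ = 1026 kg m⁻³, so the mass of water = 4.209×10^14 m³ × 1026 kg m⁻³ = 4.318×10^17 kg = 4.32×10^5 Gt (and the same mass of ice, by conservation).

≈ 4.32×10^5 Gt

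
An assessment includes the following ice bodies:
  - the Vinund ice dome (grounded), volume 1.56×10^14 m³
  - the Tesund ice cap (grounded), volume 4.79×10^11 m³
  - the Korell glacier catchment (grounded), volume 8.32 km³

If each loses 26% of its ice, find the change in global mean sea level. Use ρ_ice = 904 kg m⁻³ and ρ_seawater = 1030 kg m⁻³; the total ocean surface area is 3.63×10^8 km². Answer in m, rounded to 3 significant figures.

≈ 0.0984 m

Vinund: 0.26 × 1.56×10^14 m³ × (904/1030) = 3.560×10^13 m³ of water.
Tesund: 0.26 × 4.79×10^11 m³ × (904/1030) = 1.093×10^11 m³ of water.
Korell: 0.26 × 8.32 km³ × (904/1030) = 1.899 km³ of water.
Total added water ≈ 3.571×10^13 m³ over 3.63×10^14 m² → Δh = 0.0984 m.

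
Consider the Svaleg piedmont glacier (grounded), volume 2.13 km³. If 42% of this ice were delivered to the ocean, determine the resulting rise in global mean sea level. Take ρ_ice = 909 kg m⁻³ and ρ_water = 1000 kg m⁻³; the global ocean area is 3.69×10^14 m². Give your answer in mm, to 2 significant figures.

≈ 2.2×10^-3 mm

Svaleg: 0.42 × 2.13 km³ × (909/1000) = 0.8132 km³ of water.
Spread over 3.69×10^14 m² of ocean, Δh = 8.132×10^8 / 3.69×10^14 = 2.20×10^-6 m = 2.2×10^-3 mm.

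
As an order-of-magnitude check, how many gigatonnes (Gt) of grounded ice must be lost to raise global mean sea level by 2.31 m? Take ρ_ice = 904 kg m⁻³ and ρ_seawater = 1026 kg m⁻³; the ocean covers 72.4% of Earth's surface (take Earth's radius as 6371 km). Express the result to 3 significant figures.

≈ 8.75×10^5 Gt

Required water volume = Δh × A = 2.31 m × 3.69×10^14 m² = 8.531×10^14 m³.
ρ_w = 1026 kg m⁻³, so the mass of water = 8.531×10^14 m³ × 1026 kg m⁻³ = 8.752×10^17 kg = 8.75×10^5 Gt (and the same mass of ice, by conservation).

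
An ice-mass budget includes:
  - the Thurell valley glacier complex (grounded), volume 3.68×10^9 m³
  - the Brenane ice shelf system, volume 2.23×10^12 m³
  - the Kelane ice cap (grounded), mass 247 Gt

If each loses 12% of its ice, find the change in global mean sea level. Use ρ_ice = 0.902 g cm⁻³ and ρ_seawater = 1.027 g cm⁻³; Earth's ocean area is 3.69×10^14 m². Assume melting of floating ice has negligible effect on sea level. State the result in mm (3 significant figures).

≈ 0.0793 mm

Thurell: 0.12 × 3.68×10^9 m³ × (902/1027) = 3.879×10^8 m³ of water.
The Brenane ice shelf system is floating and already displaces its own weight of water, so its melt adds essentially nothing to sea level.
Kelane: 0.12 × 247 Gt = 2.964×10^13 kg; dividing by ρ_w = 1.027 g cm⁻³ = 1027 kg m⁻³ gives 2.886×10^10 m³ of water.
Total added water ≈ 2.925×10^10 m³ over 3.69×10^14 m² → Δh = 7.93×10^-5 m = 0.0793 mm.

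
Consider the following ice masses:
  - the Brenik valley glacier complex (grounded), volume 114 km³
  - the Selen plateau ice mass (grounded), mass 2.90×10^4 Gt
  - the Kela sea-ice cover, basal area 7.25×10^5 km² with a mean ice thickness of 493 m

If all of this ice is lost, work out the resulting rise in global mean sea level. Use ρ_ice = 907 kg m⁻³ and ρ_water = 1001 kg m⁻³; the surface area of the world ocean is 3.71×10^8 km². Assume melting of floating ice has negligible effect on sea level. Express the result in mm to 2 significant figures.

Brenik: 114 km³ × (907/1001) = 103.3 km³ of water.
Selen: 2.90×10^4 Gt = 2.900×10^16 kg; dividing by ρ_w = 1001 kg m⁻³ gives 2.897×10^13 m³ of water.
The Kela sea-ice cover is floating and already displaces its own weight of water, so its melt adds essentially nothing to sea level.
Total added water ≈ 2.907×10^13 m³ over 3.71×10^14 m² → Δh = 0.0784 m = 78 mm.

≈ 78 mm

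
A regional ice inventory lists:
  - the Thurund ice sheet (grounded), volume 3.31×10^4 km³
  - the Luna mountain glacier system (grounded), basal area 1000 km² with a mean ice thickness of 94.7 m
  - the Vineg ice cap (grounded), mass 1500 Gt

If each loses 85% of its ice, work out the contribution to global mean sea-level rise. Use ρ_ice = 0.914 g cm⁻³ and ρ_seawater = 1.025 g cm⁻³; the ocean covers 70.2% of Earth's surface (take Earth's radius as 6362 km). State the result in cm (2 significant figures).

≈ 7.4 cm

Thurund: 0.85 × 3.31×10^4 km³ × (914/1025) = 2.509×10^4 km³ of water.
Luna: ice volume = 1000 km² × 94.7 m = 94.70 km³; 0.85 × 94.70 × (914/1025) = 71.78 km³ of water.
Vineg: 0.85 × 1500 Gt = 1.275×10^15 kg; dividing by ρ_w = 1.025 g cm⁻³ = 1025 kg m⁻³ gives 1.244×10^12 m³ of water.
Total added water ≈ 2.640×10^13 m³ over 3.57×10^14 m² → Δh = 0.0739 m = 7.4 cm.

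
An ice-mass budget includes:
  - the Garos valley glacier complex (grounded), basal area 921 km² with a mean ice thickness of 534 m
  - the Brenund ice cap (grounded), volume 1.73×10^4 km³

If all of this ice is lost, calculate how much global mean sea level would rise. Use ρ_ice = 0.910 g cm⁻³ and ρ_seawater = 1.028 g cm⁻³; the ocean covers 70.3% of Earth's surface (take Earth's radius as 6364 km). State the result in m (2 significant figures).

Garos: ice volume = 921 km² × 534 m = 491.8 km³; 491.8 × (910/1028) = 435.4 km³ of water.
Brenund: 1.73×10^4 km³ × (910/1028) = 1.531×10^4 km³ of water.
Total added water ≈ 1.575×10^13 m³ over 3.58×10^14 m² → Δh = 0.0440 m.

≈ 0.044 m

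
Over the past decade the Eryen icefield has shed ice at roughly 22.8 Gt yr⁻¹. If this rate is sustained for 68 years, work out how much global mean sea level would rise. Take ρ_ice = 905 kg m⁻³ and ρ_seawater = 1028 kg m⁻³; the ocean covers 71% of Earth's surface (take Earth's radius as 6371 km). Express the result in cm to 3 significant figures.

≈ 0.416 cm

Total mass lost = 22.8 Gt/yr × 68 yr = 1550 Gt = 1.550×10^15 kg.
ρ_w = 1028 kg m⁻³, so water volume = 1.550×10^15 / 1028 = 1.508×10^12 m³.
Δh = 1.508×10^12 / 3.62×10^14 = 4.16×10^-3 m = 0.416 cm.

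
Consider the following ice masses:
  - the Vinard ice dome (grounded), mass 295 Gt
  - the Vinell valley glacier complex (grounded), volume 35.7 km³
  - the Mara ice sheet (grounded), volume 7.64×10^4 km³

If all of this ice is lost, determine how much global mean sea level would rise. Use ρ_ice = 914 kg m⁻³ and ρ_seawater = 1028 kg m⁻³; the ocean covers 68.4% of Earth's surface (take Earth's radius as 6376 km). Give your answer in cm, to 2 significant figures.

≈ 20 cm

Vinard: 295 Gt = 2.950×10^14 kg; dividing by ρ_w = 1028 kg m⁻³ gives 2.870×10^11 m³ of water.
Vinell: 35.7 km³ × (914/1028) = 31.74 km³ of water.
Mara: 7.64×10^4 km³ × (914/1028) = 6.793×10^4 km³ of water.
Total added water ≈ 6.825×10^13 m³ over 3.49×10^14 m² → Δh = 0.195 m = 20 cm.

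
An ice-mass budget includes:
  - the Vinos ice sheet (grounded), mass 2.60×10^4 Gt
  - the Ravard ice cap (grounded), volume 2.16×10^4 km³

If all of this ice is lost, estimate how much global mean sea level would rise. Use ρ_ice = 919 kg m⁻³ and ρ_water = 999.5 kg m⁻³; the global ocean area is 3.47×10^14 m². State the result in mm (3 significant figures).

Vinos: 2.60×10^4 Gt = 2.600×10^16 kg; dividing by ρ_w = 999.5 kg m⁻³ gives 2.601×10^13 m³ of water.
Ravard: 2.16×10^4 km³ × (919/999.5) = 1.986×10^4 km³ of water.
Total added water ≈ 4.587×10^13 m³ over 3.47×10^14 m² → Δh = 0.132 m = 132 mm.

≈ 132 mm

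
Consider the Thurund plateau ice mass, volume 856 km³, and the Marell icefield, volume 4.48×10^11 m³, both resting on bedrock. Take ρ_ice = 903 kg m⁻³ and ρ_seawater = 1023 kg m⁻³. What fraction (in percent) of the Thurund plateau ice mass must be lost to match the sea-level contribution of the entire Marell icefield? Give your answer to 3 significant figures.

Equal sea-level rise means equal mass of meltwater, i.e. equal mass of ice lost.
Ice mass of Marell: 4.045×10^14 kg; ice mass of Thurund: 7.730×10^14 kg.
Fraction required = 4.045×10^14 / 7.730×10^14 = 0.523 → 52.3 %.

≈ 52.3 %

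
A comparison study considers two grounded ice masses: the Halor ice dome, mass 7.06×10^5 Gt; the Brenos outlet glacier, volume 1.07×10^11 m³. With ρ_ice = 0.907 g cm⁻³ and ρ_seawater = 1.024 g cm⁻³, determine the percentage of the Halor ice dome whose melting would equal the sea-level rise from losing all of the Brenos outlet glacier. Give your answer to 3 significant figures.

Equal sea-level rise means equal mass of meltwater, i.e. equal mass of ice lost.
Ice mass of Brenos: 9.705×10^13 kg; ice mass of Halor: 7.060×10^17 kg.
Fraction required = 9.705×10^13 / 7.060×10^17 = 1.37×10^-4 → 0.0137 %.

≈ 0.0137 %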